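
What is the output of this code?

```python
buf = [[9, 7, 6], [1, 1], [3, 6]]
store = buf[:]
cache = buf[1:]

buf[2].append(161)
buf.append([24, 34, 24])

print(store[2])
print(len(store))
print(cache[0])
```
[3, 6, 161]
3
[1, 1]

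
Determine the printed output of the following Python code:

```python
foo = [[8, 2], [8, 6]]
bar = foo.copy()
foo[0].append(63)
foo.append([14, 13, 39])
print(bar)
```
[[8, 2, 63], [8, 6]]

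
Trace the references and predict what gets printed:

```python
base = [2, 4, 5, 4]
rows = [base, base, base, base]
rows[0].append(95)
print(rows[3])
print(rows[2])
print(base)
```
[2, 4, 5, 4, 95]
[2, 4, 5, 4, 95]
[2, 4, 5, 4, 95]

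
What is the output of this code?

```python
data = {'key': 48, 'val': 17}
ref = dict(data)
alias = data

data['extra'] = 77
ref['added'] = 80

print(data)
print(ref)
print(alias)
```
{'key': 48, 'val': 17, 'extra': 77}
{'key': 48, 'val': 17, 'added': 80}
{'key': 48, 'val': 17, 'extra': 77}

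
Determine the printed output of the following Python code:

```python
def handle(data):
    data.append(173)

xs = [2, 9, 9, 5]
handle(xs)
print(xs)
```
[2, 9, 9, 5, 173]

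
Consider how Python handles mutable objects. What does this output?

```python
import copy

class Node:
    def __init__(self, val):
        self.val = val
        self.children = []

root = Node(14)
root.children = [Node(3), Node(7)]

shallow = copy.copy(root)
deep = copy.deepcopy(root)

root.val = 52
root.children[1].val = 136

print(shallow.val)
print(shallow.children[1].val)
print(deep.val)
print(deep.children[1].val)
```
14
136
14
7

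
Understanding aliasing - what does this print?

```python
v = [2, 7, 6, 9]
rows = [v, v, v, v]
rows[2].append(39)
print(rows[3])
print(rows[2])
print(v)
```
[2, 7, 6, 9, 39]
[2, 7, 6, 9, 39]
[2, 7, 6, 9, 39]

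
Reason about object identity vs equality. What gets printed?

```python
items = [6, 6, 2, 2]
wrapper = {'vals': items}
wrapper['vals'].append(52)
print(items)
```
[6, 6, 2, 2, 52]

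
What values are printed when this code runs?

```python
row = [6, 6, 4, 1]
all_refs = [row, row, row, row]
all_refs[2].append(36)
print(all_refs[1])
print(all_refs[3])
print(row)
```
[6, 6, 4, 1, 36]
[6, 6, 4, 1, 36]
[6, 6, 4, 1, 36]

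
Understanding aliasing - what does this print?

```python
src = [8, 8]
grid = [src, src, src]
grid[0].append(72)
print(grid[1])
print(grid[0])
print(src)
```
[8, 8, 72]
[8, 8, 72]
[8, 8, 72]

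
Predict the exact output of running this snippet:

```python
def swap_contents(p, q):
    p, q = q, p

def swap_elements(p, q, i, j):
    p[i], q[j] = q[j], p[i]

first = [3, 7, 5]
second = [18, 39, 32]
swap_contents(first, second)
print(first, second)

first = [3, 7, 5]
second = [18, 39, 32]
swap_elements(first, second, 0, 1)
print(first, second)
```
[3, 7, 5] [18, 39, 32]
[39, 7, 5] [18, 3, 32]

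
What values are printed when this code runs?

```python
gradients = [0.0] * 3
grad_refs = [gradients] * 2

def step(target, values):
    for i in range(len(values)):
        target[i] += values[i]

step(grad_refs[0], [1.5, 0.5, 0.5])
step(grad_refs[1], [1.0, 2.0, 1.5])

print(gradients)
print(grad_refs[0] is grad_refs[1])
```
[2.5, 2.5, 2.0]
True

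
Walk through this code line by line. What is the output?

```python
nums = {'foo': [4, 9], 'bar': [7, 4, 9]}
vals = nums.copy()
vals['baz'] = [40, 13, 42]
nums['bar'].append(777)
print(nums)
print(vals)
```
{'foo': [4, 9], 'bar': [7, 4, 9, 777]}
{'foo': [4, 9], 'bar': [7, 4, 9, 777], 'baz': [40, 13, 42]}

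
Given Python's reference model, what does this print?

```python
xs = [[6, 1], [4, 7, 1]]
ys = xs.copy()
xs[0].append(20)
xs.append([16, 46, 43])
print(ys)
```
[[6, 1, 20], [4, 7, 1]]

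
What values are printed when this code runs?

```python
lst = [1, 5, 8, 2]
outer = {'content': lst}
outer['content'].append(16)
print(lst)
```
[1, 5, 8, 2, 16]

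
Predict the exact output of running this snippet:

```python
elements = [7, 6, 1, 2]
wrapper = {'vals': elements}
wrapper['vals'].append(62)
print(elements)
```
[7, 6, 1, 2, 62]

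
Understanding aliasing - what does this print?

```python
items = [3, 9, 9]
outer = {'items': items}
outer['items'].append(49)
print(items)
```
[3, 9, 9, 49]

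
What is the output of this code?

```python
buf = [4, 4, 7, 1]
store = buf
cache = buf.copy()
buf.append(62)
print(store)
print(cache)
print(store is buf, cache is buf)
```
[4, 4, 7, 1, 62]
[4, 4, 7, 1]
True False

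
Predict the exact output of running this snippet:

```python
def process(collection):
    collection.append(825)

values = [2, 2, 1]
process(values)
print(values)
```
[2, 2, 1, 825]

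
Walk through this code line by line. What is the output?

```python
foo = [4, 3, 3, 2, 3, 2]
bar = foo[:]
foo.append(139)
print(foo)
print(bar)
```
[4, 3, 3, 2, 3, 2, 139]
[4, 3, 3, 2, 3, 2]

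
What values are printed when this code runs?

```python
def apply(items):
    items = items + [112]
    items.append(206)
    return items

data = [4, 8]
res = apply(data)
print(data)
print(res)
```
[4, 8]
[4, 8, 112, 206]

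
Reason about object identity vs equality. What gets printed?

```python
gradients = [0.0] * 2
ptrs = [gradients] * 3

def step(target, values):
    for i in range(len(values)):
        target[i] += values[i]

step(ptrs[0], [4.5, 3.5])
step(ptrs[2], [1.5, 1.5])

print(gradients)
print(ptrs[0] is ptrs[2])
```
[6.0, 5.0]
True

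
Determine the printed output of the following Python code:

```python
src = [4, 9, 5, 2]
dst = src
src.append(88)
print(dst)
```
[4, 9, 5, 2, 88]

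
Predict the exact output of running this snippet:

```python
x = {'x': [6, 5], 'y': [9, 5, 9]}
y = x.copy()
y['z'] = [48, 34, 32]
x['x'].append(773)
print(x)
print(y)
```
{'x': [6, 5, 773], 'y': [9, 5, 9]}
{'x': [6, 5, 773], 'y': [9, 5, 9], 'z': [48, 34, 32]}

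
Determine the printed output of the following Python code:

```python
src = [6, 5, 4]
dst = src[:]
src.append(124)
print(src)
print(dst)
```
[6, 5, 4, 124]
[6, 5, 4]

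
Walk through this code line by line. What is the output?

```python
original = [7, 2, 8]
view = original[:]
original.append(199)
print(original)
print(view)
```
[7, 2, 8, 199]
[7, 2, 8]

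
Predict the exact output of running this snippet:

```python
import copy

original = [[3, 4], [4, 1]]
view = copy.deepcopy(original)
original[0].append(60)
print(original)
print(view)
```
[[3, 4, 60], [4, 1]]
[[3, 4], [4, 1]]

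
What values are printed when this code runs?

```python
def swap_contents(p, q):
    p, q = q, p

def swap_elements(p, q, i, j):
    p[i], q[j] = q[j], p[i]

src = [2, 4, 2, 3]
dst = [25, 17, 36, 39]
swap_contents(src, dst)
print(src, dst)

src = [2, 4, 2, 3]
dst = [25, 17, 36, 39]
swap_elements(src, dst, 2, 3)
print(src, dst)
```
[2, 4, 2, 3] [25, 17, 36, 39]
[2, 4, 39, 3] [25, 17, 36, 2]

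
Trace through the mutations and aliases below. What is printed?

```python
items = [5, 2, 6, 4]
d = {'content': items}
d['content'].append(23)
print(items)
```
[5, 2, 6, 4, 23]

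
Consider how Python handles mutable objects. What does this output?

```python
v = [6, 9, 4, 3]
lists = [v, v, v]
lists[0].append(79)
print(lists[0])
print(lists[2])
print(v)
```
[6, 9, 4, 3, 79]
[6, 9, 4, 3, 79]
[6, 9, 4, 3, 79]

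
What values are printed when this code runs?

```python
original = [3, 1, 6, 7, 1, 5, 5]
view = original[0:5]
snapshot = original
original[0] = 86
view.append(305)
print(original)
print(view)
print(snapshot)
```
[86, 1, 6, 7, 1, 5, 5]
[3, 1, 6, 7, 1, 305]
[86, 1, 6, 7, 1, 5, 5]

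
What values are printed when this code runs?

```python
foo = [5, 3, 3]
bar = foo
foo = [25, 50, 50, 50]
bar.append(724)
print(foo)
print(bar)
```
[25, 50, 50, 50]
[5, 3, 3, 724]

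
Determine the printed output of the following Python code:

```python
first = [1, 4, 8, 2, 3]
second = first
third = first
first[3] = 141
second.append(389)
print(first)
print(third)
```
[1, 4, 8, 141, 3, 389]
[1, 4, 8, 141, 3, 389]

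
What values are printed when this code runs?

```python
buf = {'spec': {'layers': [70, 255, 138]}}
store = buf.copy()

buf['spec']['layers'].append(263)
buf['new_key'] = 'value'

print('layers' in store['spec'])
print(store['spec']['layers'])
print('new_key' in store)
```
True
[70, 255, 138, 263]
False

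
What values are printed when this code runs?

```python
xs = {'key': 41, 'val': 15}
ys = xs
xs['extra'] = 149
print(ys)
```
{'key': 41, 'val': 15, 'extra': 149}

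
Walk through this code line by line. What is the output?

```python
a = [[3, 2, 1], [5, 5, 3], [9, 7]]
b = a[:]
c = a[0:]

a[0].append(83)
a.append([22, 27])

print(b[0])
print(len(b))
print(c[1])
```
[3, 2, 1, 83]
3
[5, 5, 3]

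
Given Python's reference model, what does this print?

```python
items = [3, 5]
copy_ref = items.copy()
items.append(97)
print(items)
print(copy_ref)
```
[3, 5, 97]
[3, 5]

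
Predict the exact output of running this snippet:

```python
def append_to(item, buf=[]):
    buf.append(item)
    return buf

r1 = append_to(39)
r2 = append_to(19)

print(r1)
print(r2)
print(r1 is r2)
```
[39, 19]
[39, 19]
True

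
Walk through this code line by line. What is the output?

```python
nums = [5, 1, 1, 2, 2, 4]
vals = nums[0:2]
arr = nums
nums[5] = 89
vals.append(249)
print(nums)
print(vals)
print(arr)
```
[5, 1, 1, 2, 2, 89]
[5, 1, 249]
[5, 1, 1, 2, 2, 89]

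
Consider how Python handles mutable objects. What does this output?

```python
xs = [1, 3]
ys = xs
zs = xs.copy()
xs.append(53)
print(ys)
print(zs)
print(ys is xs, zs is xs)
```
[1, 3, 53]
[1, 3]
True False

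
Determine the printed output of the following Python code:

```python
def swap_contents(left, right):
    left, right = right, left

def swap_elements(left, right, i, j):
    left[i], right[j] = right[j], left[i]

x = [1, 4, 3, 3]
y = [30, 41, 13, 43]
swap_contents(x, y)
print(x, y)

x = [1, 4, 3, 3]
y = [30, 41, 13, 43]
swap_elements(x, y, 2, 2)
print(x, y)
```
[1, 4, 3, 3] [30, 41, 13, 43]
[1, 4, 13, 3] [30, 41, 3, 43]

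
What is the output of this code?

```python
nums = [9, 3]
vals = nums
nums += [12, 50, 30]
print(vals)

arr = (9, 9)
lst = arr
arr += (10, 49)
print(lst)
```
[9, 3, 12, 50, 30]
(9, 9)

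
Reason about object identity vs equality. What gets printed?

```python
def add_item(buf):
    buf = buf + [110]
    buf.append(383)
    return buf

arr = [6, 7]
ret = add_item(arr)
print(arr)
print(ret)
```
[6, 7]
[6, 7, 110, 383]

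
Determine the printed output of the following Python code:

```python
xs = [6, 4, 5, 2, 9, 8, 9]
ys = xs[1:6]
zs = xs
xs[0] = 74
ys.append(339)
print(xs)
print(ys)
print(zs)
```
[74, 4, 5, 2, 9, 8, 9]
[4, 5, 2, 9, 8, 339]
[74, 4, 5, 2, 9, 8, 9]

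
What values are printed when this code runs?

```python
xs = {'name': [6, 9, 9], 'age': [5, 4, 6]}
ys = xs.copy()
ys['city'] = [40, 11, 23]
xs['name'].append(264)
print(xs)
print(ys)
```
{'name': [6, 9, 9, 264], 'age': [5, 4, 6]}
{'name': [6, 9, 9, 264], 'age': [5, 4, 6], 'city': [40, 11, 23]}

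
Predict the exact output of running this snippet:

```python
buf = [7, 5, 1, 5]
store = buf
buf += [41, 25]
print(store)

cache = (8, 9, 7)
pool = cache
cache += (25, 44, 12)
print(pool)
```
[7, 5, 1, 5, 41, 25]
(8, 9, 7)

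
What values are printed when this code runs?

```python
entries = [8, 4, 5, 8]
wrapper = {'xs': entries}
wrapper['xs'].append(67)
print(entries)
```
[8, 4, 5, 8, 67]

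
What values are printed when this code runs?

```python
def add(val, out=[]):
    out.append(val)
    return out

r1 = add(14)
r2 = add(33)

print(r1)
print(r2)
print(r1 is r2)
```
[14, 33]
[14, 33]
True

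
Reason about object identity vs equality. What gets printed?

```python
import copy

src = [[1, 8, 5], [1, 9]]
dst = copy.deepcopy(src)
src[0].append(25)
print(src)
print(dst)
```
[[1, 8, 5, 25], [1, 9]]
[[1, 8, 5], [1, 9]]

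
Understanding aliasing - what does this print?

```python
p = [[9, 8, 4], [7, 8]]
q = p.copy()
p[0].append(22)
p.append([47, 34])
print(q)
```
[[9, 8, 4, 22], [7, 8]]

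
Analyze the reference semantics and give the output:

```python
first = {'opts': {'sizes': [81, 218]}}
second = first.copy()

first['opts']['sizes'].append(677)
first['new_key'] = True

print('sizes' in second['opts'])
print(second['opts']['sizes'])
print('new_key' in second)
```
True
[81, 218, 677]
False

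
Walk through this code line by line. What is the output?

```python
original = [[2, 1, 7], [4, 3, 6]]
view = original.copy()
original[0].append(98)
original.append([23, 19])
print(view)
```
[[2, 1, 7, 98], [4, 3, 6]]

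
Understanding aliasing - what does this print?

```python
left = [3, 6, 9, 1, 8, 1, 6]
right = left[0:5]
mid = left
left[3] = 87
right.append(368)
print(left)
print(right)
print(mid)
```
[3, 6, 9, 87, 8, 1, 6]
[3, 6, 9, 1, 8, 368]
[3, 6, 9, 87, 8, 1, 6]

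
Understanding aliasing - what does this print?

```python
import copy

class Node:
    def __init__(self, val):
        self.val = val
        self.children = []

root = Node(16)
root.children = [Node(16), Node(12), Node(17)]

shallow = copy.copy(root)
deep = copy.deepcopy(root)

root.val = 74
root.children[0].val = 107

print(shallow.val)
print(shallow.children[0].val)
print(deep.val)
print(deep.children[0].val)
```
16
107
16
16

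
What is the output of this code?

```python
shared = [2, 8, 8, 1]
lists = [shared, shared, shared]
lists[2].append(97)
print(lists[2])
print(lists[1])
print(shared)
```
[2, 8, 8, 1, 97]
[2, 8, 8, 1, 97]
[2, 8, 8, 1, 97]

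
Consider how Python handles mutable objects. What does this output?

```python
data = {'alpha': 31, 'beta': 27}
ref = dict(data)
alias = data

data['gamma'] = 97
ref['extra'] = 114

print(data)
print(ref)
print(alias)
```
{'alpha': 31, 'beta': 27, 'gamma': 97}
{'alpha': 31, 'beta': 27, 'extra': 114}
{'alpha': 31, 'beta': 27, 'gamma': 97}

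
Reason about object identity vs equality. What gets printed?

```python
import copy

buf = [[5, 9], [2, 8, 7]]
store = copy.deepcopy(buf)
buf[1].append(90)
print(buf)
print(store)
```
[[5, 9], [2, 8, 7, 90]]
[[5, 9], [2, 8, 7]]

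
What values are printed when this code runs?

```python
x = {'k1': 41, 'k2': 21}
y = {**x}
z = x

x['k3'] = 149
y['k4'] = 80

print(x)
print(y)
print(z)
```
{'k1': 41, 'k2': 21, 'k3': 149}
{'k1': 41, 'k2': 21, 'k4': 80}
{'k1': 41, 'k2': 21, 'k3': 149}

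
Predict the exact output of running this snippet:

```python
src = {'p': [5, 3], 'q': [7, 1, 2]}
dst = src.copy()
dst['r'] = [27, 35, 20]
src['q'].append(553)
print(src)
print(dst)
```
{'p': [5, 3], 'q': [7, 1, 2, 553]}
{'p': [5, 3], 'q': [7, 1, 2, 553], 'r': [27, 35, 20]}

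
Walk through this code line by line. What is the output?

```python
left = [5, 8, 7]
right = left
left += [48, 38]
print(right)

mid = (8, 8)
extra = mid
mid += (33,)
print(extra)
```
[5, 8, 7, 48, 38]
(8, 8)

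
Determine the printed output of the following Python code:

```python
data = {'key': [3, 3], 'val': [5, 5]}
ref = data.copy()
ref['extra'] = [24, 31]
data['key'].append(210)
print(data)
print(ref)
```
{'key': [3, 3, 210], 'val': [5, 5]}
{'key': [3, 3, 210], 'val': [5, 5], 'extra': [24, 31]}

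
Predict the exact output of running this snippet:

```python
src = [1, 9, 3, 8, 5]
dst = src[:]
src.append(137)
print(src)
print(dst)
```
[1, 9, 3, 8, 5, 137]
[1, 9, 3, 8, 5]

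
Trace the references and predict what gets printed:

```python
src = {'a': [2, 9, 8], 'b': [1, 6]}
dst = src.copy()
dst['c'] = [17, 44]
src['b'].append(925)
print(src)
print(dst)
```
{'a': [2, 9, 8], 'b': [1, 6, 925]}
{'a': [2, 9, 8], 'b': [1, 6, 925], 'c': [17, 44]}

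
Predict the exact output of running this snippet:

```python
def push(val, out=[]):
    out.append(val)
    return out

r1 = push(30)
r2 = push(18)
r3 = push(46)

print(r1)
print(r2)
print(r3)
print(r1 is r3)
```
[30, 18, 46]
[30, 18, 46]
[30, 18, 46]
True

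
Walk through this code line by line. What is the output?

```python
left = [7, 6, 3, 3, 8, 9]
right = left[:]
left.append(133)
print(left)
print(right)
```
[7, 6, 3, 3, 8, 9, 133]
[7, 6, 3, 3, 8, 9]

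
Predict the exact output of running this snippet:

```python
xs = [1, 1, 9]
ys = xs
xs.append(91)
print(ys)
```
[1, 1, 9, 91]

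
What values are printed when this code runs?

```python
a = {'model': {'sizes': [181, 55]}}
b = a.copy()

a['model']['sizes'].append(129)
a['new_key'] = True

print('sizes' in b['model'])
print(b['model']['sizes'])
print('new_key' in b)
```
True
[181, 55, 129]
False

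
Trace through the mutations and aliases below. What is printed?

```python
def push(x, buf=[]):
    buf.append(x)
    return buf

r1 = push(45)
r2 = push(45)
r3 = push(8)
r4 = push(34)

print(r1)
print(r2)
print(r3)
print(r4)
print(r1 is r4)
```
[45, 45, 8, 34]
[45, 45, 8, 34]
[45, 45, 8, 34]
[45, 45, 8, 34]
True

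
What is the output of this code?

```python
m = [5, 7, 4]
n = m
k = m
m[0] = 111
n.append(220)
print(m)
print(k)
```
[111, 7, 4, 220]
[111, 7, 4, 220]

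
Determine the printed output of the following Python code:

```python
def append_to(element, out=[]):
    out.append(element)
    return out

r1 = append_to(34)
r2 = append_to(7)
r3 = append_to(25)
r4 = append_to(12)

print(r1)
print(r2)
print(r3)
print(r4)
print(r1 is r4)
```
[34, 7, 25, 12]
[34, 7, 25, 12]
[34, 7, 25, 12]
[34, 7, 25, 12]
True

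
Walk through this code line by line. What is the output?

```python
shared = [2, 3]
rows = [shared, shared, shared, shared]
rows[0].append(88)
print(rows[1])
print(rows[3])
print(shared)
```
[2, 3, 88]
[2, 3, 88]
[2, 3, 88]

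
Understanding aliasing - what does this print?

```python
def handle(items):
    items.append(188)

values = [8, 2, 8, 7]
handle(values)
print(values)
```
[8, 2, 8, 7, 188]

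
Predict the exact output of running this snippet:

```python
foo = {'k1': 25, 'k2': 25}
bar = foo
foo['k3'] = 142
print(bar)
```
{'k1': 25, 'k2': 25, 'k3': 142}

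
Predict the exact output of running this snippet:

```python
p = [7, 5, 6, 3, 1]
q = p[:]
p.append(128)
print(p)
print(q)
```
[7, 5, 6, 3, 1, 128]
[7, 5, 6, 3, 1]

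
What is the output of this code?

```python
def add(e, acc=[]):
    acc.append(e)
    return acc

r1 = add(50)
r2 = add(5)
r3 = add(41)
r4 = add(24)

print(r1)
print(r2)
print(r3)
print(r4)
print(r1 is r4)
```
[50, 5, 41, 24]
[50, 5, 41, 24]
[50, 5, 41, 24]
[50, 5, 41, 24]
True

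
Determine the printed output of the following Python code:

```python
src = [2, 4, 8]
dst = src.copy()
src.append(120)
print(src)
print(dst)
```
[2, 4, 8, 120]
[2, 4, 8]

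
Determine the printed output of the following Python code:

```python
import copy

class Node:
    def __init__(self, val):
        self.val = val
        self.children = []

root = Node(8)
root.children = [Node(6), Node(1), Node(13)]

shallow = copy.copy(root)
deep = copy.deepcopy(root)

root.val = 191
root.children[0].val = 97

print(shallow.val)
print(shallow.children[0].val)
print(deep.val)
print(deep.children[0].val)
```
8
97
8
6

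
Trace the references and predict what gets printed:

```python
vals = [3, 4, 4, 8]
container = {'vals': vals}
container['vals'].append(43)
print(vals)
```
[3, 4, 4, 8, 43]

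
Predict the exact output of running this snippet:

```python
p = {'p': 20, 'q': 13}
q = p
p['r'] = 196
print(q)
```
{'p': 20, 'q': 13, 'r': 196}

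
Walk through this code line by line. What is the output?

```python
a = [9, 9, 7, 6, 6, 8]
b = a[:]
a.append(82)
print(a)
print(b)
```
[9, 9, 7, 6, 6, 8, 82]
[9, 9, 7, 6, 6, 8]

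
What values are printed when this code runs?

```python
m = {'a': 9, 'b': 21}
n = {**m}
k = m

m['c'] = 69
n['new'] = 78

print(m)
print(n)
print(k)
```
{'a': 9, 'b': 21, 'c': 69}
{'a': 9, 'b': 21, 'new': 78}
{'a': 9, 'b': 21, 'c': 69}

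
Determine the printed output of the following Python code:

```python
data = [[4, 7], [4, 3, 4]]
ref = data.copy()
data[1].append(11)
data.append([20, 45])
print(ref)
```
[[4, 7], [4, 3, 4, 11]]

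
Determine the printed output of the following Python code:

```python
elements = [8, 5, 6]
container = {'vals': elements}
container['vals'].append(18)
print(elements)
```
[8, 5, 6, 18]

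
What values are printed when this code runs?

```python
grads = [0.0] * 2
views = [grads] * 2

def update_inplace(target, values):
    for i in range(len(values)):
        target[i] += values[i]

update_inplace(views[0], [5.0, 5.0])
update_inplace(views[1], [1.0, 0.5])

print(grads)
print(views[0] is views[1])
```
[6.0, 5.5]
True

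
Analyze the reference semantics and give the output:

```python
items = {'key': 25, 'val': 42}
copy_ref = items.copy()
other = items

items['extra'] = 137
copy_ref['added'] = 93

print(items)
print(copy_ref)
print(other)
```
{'key': 25, 'val': 42, 'extra': 137}
{'key': 25, 'val': 42, 'added': 93}
{'key': 25, 'val': 42, 'extra': 137}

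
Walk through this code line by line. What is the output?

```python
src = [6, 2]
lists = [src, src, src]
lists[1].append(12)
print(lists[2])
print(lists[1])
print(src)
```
[6, 2, 12]
[6, 2, 12]
[6, 2, 12]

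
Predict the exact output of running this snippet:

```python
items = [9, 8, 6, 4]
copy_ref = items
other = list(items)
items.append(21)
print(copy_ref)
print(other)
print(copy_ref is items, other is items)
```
[9, 8, 6, 4, 21]
[9, 8, 6, 4]
True False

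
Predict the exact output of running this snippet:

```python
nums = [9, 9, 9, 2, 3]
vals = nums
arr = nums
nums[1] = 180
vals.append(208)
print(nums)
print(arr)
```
[9, 180, 9, 2, 3, 208]
[9, 180, 9, 2, 3, 208]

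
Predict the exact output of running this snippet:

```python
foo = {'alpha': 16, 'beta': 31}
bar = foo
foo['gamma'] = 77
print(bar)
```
{'alpha': 16, 'beta': 31, 'gamma': 77}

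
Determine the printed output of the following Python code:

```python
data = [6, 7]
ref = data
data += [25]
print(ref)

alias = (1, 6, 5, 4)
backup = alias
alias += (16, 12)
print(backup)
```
[6, 7, 25]
(1, 6, 5, 4)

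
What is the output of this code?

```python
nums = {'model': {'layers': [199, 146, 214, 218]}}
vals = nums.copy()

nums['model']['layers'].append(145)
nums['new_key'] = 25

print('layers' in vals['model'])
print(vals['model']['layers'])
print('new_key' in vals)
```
True
[199, 146, 214, 218, 145]
False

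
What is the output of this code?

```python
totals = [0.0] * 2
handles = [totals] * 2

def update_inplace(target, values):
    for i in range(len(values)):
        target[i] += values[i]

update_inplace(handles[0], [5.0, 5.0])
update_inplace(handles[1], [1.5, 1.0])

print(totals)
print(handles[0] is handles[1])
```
[6.5, 6.0]
True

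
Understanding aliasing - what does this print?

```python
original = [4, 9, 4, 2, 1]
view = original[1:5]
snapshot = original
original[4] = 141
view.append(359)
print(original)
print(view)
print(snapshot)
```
[4, 9, 4, 2, 141]
[9, 4, 2, 1, 359]
[4, 9, 4, 2, 141]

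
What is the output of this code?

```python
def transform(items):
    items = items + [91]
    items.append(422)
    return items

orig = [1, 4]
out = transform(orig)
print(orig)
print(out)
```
[1, 4]
[1, 4, 91, 422]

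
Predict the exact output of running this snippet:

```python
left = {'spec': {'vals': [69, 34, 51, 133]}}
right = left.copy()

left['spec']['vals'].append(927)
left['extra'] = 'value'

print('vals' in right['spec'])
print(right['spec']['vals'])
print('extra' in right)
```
True
[69, 34, 51, 133, 927]
False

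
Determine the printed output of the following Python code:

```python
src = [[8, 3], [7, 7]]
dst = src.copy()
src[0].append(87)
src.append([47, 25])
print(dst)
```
[[8, 3, 87], [7, 7]]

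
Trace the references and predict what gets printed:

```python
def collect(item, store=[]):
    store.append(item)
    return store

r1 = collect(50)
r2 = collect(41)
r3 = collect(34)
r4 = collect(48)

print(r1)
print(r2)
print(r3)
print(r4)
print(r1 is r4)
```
[50, 41, 34, 48]
[50, 41, 34, 48]
[50, 41, 34, 48]
[50, 41, 34, 48]
True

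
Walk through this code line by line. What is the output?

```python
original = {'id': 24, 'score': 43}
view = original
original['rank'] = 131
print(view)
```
{'id': 24, 'score': 43, 'rank': 131}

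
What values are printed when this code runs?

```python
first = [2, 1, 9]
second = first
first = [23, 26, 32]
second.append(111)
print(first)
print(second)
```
[23, 26, 32]
[2, 1, 9, 111]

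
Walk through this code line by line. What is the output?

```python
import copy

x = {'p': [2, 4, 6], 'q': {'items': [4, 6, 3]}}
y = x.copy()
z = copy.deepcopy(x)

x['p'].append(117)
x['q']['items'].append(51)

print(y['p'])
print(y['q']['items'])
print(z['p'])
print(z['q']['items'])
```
[2, 4, 6, 117]
[4, 6, 3, 51]
[2, 4, 6]
[4, 6, 3]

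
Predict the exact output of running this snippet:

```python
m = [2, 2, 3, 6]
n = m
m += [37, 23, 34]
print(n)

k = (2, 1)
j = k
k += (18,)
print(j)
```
[2, 2, 3, 6, 37, 23, 34]
(2, 1)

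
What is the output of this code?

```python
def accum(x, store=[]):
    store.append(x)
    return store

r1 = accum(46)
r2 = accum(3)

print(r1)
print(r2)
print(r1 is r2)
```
[46, 3]
[46, 3]
True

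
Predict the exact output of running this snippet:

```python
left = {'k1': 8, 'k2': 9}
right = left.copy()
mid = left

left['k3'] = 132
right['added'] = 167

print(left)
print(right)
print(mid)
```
{'k1': 8, 'k2': 9, 'k3': 132}
{'k1': 8, 'k2': 9, 'added': 167}
{'k1': 8, 'k2': 9, 'k3': 132}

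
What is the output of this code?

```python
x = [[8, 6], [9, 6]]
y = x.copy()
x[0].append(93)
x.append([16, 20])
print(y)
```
[[8, 6, 93], [9, 6]]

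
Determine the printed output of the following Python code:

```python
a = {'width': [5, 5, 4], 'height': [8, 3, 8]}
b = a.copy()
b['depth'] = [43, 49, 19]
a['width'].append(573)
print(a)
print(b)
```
{'width': [5, 5, 4, 573], 'height': [8, 3, 8]}
{'width': [5, 5, 4, 573], 'height': [8, 3, 8], 'depth': [43, 49, 19]}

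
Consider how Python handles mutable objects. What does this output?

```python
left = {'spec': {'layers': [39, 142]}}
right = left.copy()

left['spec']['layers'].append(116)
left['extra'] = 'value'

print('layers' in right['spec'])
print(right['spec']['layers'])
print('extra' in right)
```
True
[39, 142, 116]
False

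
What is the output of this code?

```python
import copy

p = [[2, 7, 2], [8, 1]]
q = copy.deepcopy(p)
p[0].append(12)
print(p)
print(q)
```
[[2, 7, 2, 12], [8, 1]]
[[2, 7, 2], [8, 1]]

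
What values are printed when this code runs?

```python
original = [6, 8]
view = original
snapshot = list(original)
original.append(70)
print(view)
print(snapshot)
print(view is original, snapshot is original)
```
[6, 8, 70]
[6, 8]
True False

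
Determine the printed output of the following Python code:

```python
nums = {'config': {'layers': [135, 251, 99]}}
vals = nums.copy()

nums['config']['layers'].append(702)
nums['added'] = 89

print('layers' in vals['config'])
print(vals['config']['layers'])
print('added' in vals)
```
True
[135, 251, 99, 702]
False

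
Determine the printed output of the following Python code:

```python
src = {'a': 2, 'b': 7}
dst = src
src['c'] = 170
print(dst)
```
{'a': 2, 'b': 7, 'c': 170}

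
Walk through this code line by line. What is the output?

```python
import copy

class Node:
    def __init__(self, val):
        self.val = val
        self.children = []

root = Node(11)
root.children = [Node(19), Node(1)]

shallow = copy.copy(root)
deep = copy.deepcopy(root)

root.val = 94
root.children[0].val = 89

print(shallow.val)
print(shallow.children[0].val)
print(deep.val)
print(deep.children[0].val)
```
11
89
11
19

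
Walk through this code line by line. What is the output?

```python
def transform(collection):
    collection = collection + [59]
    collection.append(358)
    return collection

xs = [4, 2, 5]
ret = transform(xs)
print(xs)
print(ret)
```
[4, 2, 5]
[4, 2, 5, 59, 358]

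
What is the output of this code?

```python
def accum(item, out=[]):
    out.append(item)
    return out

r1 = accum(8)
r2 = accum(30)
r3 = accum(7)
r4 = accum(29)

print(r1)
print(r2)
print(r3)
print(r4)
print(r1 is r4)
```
[8, 30, 7, 29]
[8, 30, 7, 29]
[8, 30, 7, 29]
[8, 30, 7, 29]
True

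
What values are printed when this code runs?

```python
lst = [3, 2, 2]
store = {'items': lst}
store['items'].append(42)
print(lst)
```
[3, 2, 2, 42]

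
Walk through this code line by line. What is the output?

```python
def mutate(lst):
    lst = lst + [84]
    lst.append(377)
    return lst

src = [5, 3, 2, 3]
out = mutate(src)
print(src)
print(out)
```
[5, 3, 2, 3]
[5, 3, 2, 3, 84, 377]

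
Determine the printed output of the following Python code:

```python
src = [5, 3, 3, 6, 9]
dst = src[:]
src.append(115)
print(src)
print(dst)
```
[5, 3, 3, 6, 9, 115]
[5, 3, 3, 6, 9]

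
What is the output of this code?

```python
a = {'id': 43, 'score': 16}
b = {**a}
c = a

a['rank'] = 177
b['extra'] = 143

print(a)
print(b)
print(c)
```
{'id': 43, 'score': 16, 'rank': 177}
{'id': 43, 'score': 16, 'extra': 143}
{'id': 43, 'score': 16, 'rank': 177}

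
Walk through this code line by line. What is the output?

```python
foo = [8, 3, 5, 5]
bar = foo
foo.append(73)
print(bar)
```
[8, 3, 5, 5, 73]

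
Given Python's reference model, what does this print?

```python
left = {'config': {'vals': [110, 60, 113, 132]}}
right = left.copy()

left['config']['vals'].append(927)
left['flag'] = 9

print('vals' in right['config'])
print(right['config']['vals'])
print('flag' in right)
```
True
[110, 60, 113, 132, 927]
False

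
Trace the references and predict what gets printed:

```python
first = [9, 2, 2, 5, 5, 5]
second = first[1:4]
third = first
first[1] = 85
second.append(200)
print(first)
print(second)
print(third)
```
[9, 85, 2, 5, 5, 5]
[2, 2, 5, 200]
[9, 85, 2, 5, 5, 5]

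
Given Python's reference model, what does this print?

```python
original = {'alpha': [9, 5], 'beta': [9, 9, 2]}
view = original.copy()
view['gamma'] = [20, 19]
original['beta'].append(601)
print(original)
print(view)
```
{'alpha': [9, 5], 'beta': [9, 9, 2, 601]}
{'alpha': [9, 5], 'beta': [9, 9, 2, 601], 'gamma': [20, 19]}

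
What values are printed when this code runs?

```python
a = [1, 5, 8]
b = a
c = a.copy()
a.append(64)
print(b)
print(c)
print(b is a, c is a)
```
[1, 5, 8, 64]
[1, 5, 8]
True False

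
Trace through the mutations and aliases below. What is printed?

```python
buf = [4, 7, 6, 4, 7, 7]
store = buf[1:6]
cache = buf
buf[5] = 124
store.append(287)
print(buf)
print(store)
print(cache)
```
[4, 7, 6, 4, 7, 124]
[7, 6, 4, 7, 7, 287]
[4, 7, 6, 4, 7, 124]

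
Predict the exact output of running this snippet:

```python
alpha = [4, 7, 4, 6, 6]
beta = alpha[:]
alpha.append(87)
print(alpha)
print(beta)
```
[4, 7, 4, 6, 6, 87]
[4, 7, 4, 6, 6]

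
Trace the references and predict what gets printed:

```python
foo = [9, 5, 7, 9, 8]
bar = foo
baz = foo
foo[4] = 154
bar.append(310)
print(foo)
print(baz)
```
[9, 5, 7, 9, 154, 310]
[9, 5, 7, 9, 154, 310]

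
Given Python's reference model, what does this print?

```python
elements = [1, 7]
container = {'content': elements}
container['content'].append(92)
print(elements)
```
[1, 7, 92]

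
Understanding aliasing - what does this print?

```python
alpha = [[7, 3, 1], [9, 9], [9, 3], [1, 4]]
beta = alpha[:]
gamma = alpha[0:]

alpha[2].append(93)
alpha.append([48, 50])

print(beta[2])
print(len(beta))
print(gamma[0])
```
[9, 3, 93]
4
[7, 3, 1]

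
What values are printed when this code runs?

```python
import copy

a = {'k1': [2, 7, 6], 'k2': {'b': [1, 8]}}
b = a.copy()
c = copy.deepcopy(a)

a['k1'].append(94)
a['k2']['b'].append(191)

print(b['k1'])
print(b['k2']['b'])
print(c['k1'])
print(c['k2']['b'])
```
[2, 7, 6, 94]
[1, 8, 191]
[2, 7, 6]
[1, 8]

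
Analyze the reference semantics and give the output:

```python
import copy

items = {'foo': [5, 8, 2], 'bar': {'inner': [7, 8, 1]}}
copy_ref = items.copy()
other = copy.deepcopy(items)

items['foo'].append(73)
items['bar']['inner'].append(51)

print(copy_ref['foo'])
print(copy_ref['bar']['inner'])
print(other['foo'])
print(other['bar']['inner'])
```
[5, 8, 2, 73]
[7, 8, 1, 51]
[5, 8, 2]
[7, 8, 1]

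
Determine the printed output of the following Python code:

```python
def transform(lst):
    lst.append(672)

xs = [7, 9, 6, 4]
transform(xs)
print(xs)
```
[7, 9, 6, 4, 672]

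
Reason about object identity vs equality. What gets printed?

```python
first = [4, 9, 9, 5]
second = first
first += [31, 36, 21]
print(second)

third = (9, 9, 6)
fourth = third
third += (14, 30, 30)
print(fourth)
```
[4, 9, 9, 5, 31, 36, 21]
(9, 9, 6)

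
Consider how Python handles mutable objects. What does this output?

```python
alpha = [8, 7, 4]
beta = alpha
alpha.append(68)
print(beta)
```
[8, 7, 4, 68]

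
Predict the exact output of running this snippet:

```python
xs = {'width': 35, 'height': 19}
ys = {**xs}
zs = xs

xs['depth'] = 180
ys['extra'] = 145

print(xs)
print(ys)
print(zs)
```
{'width': 35, 'height': 19, 'depth': 180}
{'width': 35, 'height': 19, 'extra': 145}
{'width': 35, 'height': 19, 'depth': 180}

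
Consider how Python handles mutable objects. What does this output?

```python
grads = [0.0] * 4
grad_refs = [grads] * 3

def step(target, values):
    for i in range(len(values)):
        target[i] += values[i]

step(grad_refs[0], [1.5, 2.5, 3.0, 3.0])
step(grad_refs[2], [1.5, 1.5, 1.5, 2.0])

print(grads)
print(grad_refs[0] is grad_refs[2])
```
[3.0, 4.0, 4.5, 5.0]
True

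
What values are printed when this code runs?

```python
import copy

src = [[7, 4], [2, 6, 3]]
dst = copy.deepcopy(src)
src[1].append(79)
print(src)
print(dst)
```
[[7, 4], [2, 6, 3, 79]]
[[7, 4], [2, 6, 3]]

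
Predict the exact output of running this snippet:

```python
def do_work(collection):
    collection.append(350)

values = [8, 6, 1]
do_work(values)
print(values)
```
[8, 6, 1, 350]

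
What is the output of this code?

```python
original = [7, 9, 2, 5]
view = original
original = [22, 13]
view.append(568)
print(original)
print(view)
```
[22, 13]
[7, 9, 2, 5, 568]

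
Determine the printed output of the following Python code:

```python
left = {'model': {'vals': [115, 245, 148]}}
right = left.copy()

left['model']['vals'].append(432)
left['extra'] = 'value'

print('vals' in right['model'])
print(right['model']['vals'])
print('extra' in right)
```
True
[115, 245, 148, 432]
False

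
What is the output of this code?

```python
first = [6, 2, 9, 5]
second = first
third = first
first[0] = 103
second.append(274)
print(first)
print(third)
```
[103, 2, 9, 5, 274]
[103, 2, 9, 5, 274]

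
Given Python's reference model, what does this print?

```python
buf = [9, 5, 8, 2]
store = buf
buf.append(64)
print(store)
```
[9, 5, 8, 2, 64]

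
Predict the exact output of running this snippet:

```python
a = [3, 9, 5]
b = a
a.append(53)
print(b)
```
[3, 9, 5, 53]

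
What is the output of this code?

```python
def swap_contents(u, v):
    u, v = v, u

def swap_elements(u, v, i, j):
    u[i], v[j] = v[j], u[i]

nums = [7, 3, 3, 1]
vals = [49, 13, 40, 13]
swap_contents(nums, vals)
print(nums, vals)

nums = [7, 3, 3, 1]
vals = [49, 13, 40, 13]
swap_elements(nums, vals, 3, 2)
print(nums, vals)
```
[7, 3, 3, 1] [49, 13, 40, 13]
[7, 3, 3, 40] [49, 13, 1, 13]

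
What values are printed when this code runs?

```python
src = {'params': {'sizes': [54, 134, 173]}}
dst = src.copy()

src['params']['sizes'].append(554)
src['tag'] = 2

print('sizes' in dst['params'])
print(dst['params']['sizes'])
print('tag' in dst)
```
True
[54, 134, 173, 554]
False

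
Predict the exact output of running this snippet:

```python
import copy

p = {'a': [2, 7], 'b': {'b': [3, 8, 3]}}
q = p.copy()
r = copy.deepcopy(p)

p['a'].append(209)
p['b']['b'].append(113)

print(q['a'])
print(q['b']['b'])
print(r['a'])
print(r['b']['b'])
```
[2, 7, 209]
[3, 8, 3, 113]
[2, 7]
[3, 8, 3]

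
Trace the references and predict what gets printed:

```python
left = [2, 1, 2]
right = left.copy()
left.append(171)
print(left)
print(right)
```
[2, 1, 2, 171]
[2, 1, 2]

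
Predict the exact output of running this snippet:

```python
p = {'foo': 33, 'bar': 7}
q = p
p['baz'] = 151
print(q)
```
{'foo': 33, 'bar': 7, 'baz': 151}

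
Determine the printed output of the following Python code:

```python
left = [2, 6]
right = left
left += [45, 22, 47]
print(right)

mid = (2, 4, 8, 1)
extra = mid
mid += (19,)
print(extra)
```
[2, 6, 45, 22, 47]
(2, 4, 8, 1)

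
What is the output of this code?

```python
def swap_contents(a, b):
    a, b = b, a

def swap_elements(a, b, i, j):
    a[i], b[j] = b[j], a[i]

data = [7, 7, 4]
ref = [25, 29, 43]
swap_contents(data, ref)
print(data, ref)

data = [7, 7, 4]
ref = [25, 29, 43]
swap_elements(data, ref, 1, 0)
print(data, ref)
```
[7, 7, 4] [25, 29, 43]
[7, 25, 4] [7, 29, 43]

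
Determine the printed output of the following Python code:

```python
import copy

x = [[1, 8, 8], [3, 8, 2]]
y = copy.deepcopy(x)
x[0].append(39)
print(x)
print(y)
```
[[1, 8, 8, 39], [3, 8, 2]]
[[1, 8, 8], [3, 8, 2]]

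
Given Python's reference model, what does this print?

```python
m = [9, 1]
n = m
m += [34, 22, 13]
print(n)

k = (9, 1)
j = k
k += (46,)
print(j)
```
[9, 1, 34, 22, 13]
(9, 1)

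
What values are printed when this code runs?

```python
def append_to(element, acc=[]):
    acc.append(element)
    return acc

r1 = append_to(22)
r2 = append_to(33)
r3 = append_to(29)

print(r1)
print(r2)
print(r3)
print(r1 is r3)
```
[22, 33, 29]
[22, 33, 29]
[22, 33, 29]
True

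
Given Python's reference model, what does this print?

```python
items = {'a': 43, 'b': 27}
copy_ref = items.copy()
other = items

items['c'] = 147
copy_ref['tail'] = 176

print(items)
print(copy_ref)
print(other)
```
{'a': 43, 'b': 27, 'c': 147}
{'a': 43, 'b': 27, 'tail': 176}
{'a': 43, 'b': 27, 'c': 147}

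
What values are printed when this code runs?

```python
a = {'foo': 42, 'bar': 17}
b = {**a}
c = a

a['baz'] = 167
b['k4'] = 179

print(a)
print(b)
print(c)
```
{'foo': 42, 'bar': 17, 'baz': 167}
{'foo': 42, 'bar': 17, 'k4': 179}
{'foo': 42, 'bar': 17, 'baz': 167}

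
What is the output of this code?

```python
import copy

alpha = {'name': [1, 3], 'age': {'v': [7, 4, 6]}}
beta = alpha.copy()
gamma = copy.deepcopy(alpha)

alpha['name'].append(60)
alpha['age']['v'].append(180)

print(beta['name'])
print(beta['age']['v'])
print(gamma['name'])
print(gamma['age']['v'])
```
[1, 3, 60]
[7, 4, 6, 180]
[1, 3]
[7, 4, 6]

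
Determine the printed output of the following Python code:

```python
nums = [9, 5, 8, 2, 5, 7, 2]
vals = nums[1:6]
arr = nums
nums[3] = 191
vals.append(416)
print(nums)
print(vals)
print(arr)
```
[9, 5, 8, 191, 5, 7, 2]
[5, 8, 2, 5, 7, 416]
[9, 5, 8, 191, 5, 7, 2]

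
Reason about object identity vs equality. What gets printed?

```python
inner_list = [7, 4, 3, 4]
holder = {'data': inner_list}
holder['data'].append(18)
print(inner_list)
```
[7, 4, 3, 4, 18]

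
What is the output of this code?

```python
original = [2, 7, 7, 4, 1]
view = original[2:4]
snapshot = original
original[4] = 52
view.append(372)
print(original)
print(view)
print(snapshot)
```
[2, 7, 7, 4, 52]
[7, 4, 372]
[2, 7, 7, 4, 52]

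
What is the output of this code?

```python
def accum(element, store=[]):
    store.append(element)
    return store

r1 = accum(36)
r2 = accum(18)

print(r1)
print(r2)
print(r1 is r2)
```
[36, 18]
[36, 18]
True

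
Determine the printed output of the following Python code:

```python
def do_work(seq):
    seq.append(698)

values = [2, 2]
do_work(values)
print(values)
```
[2, 2, 698]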